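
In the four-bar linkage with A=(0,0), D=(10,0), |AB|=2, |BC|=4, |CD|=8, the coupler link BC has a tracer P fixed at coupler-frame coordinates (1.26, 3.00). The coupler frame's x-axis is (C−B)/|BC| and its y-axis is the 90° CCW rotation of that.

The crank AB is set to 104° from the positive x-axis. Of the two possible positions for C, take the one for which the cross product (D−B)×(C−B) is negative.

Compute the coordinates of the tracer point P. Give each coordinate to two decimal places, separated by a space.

2.63 2.90

A=(0,0), D=(10.00,0)
B = A + 2.00·(cos104°, sin104°) = (-0.4838, 1.9406)
|BD| = 10.6619
circle(B,4.00) ∩ circle(D,8.00): a=3.0800, h=2.5522
  candidates: C₊=(3.0092,3.8896) cross=27.212; C₋=(2.0801,-1.1296) cross=-27.212
  mode - wants cross < 0 → take C=(2.0801,-1.1296) (cross=-27.212)
ex = (C−B)/|BC| = (0.6410,-0.7675); ey = (0.7675,0.6410)
P = B + 1.26·ex + 3.00·ey = (2.6264,2.8965)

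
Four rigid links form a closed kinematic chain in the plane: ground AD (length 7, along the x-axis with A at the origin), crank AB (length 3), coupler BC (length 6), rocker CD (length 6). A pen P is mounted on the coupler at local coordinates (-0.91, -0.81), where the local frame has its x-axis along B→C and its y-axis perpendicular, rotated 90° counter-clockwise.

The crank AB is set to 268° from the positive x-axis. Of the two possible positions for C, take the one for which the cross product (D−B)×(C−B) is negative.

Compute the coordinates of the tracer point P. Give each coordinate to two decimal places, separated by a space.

A=(0,0), D=(7.00,0)
B = A + 3.00·(cos268°, sin268°) = (-0.1047, -2.9982)
|BD| = 7.7114
circle(B,6.00) ∩ circle(D,6.00): a=3.8557, h=4.5971
  candidates: C₊=(1.6603,2.7364) cross=35.450; C₋=(5.2350,-5.7345) cross=-35.450
  mode - wants cross < 0 → take C=(5.2350,-5.7345) (cross=-35.450)
ex = (C−B)/|BC| = (0.8899,-0.4561); ey = (0.4561,0.8899)
P = B + -0.91·ex + -0.81·ey = (-1.2840,-3.3040)

-1.28 -3.30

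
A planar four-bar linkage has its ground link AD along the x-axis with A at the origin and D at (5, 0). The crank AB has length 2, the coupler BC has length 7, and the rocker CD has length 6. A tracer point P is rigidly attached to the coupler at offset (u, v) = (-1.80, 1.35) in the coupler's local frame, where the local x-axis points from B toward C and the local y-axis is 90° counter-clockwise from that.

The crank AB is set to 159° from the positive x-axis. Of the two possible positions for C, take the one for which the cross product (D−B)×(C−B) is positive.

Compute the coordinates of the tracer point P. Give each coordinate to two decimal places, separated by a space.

A=(0,0), D=(5.00,0)
B = A + 2.00·(cos159°, sin159°) = (-1.8672, 0.7167)
|BD| = 6.9045
circle(B,7.00) ∩ circle(D,6.00): a=4.3937, h=5.4494
  candidates: C₊=(3.0684,5.6806) cross=37.625; C₋=(1.9371,-5.1593) cross=-37.625
  mode + wants cross > 0 → take C=(3.0684,5.6806) (cross=37.625)
ex = (C−B)/|BC| = (0.7051,0.7091); ey = (-0.7091,0.7051)
P = B + -1.80·ex + 1.35·ey = (-4.0936,0.3922)

-4.09 0.39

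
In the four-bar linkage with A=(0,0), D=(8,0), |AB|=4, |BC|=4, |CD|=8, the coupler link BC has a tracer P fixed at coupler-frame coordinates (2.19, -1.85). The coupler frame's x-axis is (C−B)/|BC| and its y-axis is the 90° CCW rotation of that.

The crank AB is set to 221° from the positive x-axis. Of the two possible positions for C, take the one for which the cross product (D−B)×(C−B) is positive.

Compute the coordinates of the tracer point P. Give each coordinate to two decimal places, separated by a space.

A=(0,0), D=(8.00,0)
B = A + 4.00·(cos221°, sin221°) = (-3.0188, -2.6242)
|BD| = 11.3270
circle(B,4.00) ∩ circle(D,8.00): a=3.5447, h=1.8534
  candidates: C₊=(0.0000,-0.0000) cross=20.994; C₋=(0.8588,-3.6060) cross=-20.994
  mode + wants cross > 0 → take C=(0.0000,-0.0000) (cross=20.994)
ex = (C−B)/|BC| = (0.7547,0.6561); ey = (-0.6561,0.7547)
P = B + 2.19·ex + -1.85·ey = (-0.1523,-2.5837)

-0.15 -2.58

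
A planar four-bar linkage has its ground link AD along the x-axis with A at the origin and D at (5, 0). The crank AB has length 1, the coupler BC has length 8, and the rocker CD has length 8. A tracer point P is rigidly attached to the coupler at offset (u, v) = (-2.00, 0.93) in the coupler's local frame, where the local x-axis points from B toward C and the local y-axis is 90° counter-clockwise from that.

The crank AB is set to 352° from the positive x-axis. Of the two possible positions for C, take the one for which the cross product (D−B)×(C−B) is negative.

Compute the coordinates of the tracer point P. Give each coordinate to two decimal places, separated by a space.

A=(0,0), D=(5.00,0)
B = A + 1.00·(cos352°, sin352°) = (0.9903, -0.1392)
|BD| = 4.0121
circle(B,8.00) ∩ circle(D,8.00): a=2.0061, h=7.7444
  candidates: C₊=(2.7265,7.6701) cross=31.072; C₋=(3.2638,-7.8093) cross=-31.072
  mode - wants cross < 0 → take C=(3.2638,-7.8093) (cross=-31.072)
ex = (C−B)/|BC| = (0.2842,-0.9588); ey = (0.9588,0.2842)
P = B + -2.00·ex + 0.93·ey = (1.3135,2.0427)

1.31 2.04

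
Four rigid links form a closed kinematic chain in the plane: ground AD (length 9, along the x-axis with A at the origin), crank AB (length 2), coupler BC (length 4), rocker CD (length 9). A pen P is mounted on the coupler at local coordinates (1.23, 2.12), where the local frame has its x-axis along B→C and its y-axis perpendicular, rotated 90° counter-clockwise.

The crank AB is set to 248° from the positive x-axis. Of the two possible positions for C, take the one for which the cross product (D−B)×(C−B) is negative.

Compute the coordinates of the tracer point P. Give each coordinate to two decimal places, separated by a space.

A=(0,0), D=(9.00,0)
B = A + 2.00·(cos248°, sin248°) = (-0.7492, -1.8544)
|BD| = 9.9240
circle(B,4.00) ∩ circle(D,9.00): a=1.6871, h=3.6268
  candidates: C₊=(0.2305,2.0238) cross=35.992; C₋=(1.5859,-5.1020) cross=-35.992
  mode - wants cross < 0 → take C=(1.5859,-5.1020) (cross=-35.992)
ex = (C−B)/|BC| = (0.5838,-0.8119); ey = (0.8119,0.5838)
P = B + 1.23·ex + 2.12·ey = (1.6901,-1.6154)

1.69 -1.62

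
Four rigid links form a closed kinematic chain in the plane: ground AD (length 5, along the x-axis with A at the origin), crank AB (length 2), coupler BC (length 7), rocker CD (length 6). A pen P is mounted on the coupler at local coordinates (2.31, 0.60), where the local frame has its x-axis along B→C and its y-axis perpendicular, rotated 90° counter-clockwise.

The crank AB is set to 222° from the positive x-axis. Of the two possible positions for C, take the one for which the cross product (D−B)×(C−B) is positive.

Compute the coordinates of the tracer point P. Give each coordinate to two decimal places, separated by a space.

A=(0,0), D=(5.00,0)
B = A + 2.00·(cos222°, sin222°) = (-1.4863, -1.3383)
|BD| = 6.6229
circle(B,7.00) ∩ circle(D,6.00): a=4.2929, h=5.5291
  candidates: C₊=(1.6008,4.9442) cross=36.619; C₋=(3.8353,-5.8859) cross=-36.619
  mode + wants cross > 0 → take C=(1.6008,4.9442) (cross=36.619)
ex = (C−B)/|BC| = (0.4410,0.8975); ey = (-0.8975,0.4410)
P = B + 2.31·ex + 0.60·ey = (-1.0060,0.9996)

-1.01 1.00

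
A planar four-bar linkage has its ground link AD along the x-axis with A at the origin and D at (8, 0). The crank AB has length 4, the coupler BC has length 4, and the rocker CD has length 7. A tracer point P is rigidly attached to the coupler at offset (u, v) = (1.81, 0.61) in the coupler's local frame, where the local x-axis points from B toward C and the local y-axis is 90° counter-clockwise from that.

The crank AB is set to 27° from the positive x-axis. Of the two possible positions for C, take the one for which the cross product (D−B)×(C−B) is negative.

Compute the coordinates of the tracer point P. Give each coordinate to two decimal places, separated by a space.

2.95 0.01

A=(0,0), D=(8.00,0)
B = A + 4.00·(cos27°, sin27°) = (3.5640, 1.8160)
|BD| = 4.7933
circle(B,4.00) ∩ circle(D,7.00): a=-1.0457, h=3.8609
  candidates: C₊=(4.0590,5.7852) cross=18.506; C₋=(1.1336,-1.3610) cross=-18.506
  mode - wants cross < 0 → take C=(1.1336,-1.3610) (cross=-18.506)
ex = (C−B)/|BC| = (-0.6076,-0.7942); ey = (0.7942,-0.6076)
P = B + 1.81·ex + 0.61·ey = (2.9487,0.0078)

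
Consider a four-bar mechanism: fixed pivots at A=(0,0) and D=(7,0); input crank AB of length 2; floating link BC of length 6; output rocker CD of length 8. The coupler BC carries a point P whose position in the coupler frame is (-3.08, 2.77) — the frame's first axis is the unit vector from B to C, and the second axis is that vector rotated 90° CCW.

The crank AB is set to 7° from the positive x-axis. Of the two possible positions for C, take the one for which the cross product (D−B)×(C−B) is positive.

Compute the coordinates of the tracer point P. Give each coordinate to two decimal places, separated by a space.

-0.79 -2.83

A=(0,0), D=(7.00,0)
B = A + 2.00·(cos7°, sin7°) = (1.9851, 0.2437)
|BD| = 5.0208
circle(B,6.00) ∩ circle(D,8.00): a=-0.2780, h=5.9936
  candidates: C₊=(1.9984,6.2437) cross=30.093; C₋=(1.4165,-5.7293) cross=-30.093
  mode + wants cross > 0 → take C=(1.9984,6.2437) (cross=30.093)
ex = (C−B)/|BC| = (0.0022,1.0000); ey = (-1.0000,0.0022)
P = B + -3.08·ex + 2.77·ey = (-0.7917,-2.8301)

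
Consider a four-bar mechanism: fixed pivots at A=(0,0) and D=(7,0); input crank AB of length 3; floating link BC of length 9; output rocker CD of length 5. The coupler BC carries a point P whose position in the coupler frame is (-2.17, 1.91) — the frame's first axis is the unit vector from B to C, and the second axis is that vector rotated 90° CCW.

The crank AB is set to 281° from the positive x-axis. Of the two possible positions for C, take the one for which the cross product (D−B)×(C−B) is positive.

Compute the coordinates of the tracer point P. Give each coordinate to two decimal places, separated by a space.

A=(0,0), D=(7.00,0)
B = A + 3.00·(cos281°, sin281°) = (0.5724, -2.9449)
|BD| = 7.0701
circle(B,9.00) ∩ circle(D,5.00): a=7.4954, h=4.9819
  candidates: C₊=(5.3116,4.7063) cross=35.222; C₋=(9.4617,-4.3520) cross=-35.222
  mode + wants cross > 0 → take C=(5.3116,4.7063) (cross=35.222)
ex = (C−B)/|BC| = (0.5266,0.8501); ey = (-0.8501,0.5266)
P = B + -2.17·ex + 1.91·ey = (-2.1940,-3.7839)

-2.19 -3.78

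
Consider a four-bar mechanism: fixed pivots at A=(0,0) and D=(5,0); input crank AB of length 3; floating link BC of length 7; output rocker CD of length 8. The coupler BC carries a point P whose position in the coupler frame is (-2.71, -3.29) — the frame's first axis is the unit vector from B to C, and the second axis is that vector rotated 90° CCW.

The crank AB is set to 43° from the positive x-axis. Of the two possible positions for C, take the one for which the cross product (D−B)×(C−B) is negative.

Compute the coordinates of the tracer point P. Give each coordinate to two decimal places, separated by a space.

1.38 6.23

A=(0,0), D=(5.00,0)
B = A + 3.00·(cos43°, sin43°) = (2.1941, 2.0460)
|BD| = 3.4727
circle(B,7.00) ∩ circle(D,8.00): a=-0.4234, h=6.9872
  candidates: C₊=(5.9686,7.9411) cross=24.264; C₋=(-2.2647,-3.3503) cross=-24.264
  mode - wants cross < 0 → take C=(-2.2647,-3.3503) (cross=-24.264)
ex = (C−B)/|BC| = (-0.6370,-0.7709); ey = (0.7709,-0.6370)
P = B + -2.71·ex + -3.29·ey = (1.3840,6.2307)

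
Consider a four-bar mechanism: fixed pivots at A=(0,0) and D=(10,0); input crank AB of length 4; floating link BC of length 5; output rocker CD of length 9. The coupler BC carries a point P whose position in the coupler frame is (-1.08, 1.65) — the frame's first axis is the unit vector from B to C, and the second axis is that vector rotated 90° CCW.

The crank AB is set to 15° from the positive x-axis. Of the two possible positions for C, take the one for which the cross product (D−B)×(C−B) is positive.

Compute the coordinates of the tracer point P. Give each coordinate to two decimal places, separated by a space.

2.35 -0.23

A=(0,0), D=(10.00,0)
B = A + 4.00·(cos15°, sin15°) = (3.8637, 1.0353)
|BD| = 6.2230
circle(B,5.00) ∩ circle(D,9.00): a=-1.3879, h=4.8035
  candidates: C₊=(3.2943,6.0027) cross=29.892; C₋=(1.6960,-3.4704) cross=-29.892
  mode + wants cross > 0 → take C=(3.2943,6.0027) (cross=29.892)
ex = (C−B)/|BC| = (-0.1139,0.9935); ey = (-0.9935,-0.1139)
P = B + -1.08·ex + 1.65·ey = (2.3474,-0.2256)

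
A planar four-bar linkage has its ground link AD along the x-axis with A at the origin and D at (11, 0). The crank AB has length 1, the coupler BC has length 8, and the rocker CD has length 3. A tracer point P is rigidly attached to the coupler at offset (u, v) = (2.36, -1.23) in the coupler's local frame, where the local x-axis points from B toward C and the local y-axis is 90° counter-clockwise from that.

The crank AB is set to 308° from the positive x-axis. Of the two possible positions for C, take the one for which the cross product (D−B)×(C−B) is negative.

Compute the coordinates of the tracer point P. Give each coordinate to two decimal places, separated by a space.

2.81 -2.29

A=(0,0), D=(11.00,0)
B = A + 1.00·(cos308°, sin308°) = (0.6157, -0.7880)
|BD| = 10.4142
circle(B,8.00) ∩ circle(D,3.00): a=7.8477, h=1.5535
  candidates: C₊=(8.3233,1.3548) cross=16.178; C₋=(8.5584,-1.7432) cross=-16.178
  mode - wants cross < 0 → take C=(8.5584,-1.7432) (cross=-16.178)
ex = (C−B)/|BC| = (0.9928,-0.1194); ey = (0.1194,0.9928)
P = B + 2.36·ex + -1.23·ey = (2.8119,-2.2910)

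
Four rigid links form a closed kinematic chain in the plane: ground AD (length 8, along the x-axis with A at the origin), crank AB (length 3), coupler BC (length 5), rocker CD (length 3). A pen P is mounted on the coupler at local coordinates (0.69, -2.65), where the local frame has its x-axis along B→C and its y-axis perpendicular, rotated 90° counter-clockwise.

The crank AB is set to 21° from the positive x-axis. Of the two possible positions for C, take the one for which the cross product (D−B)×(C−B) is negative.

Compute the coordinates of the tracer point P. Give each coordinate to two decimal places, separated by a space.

A=(0,0), D=(8.00,0)
B = A + 3.00·(cos21°, sin21°) = (2.8007, 1.0751)
|BD| = 5.3093
circle(B,5.00) ∩ circle(D,3.00): a=4.1614, h=2.7717
  candidates: C₊=(7.4372,2.9467) cross=14.716; C₋=(6.3147,-2.4819) cross=-14.716
  mode - wants cross < 0 → take C=(6.3147,-2.4819) (cross=-14.716)
ex = (C−B)/|BC| = (0.7028,-0.7114); ey = (0.7114,0.7028)
P = B + 0.69·ex + -2.65·ey = (1.4005,-1.2782)

1.40 -1.28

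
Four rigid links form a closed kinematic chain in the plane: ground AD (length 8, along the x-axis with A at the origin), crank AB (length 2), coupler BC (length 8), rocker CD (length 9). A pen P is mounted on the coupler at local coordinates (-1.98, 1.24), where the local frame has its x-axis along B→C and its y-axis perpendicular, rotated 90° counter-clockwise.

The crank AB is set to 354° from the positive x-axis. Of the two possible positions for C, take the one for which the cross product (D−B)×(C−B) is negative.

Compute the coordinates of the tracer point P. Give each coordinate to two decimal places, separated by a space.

A=(0,0), D=(8.00,0)
B = A + 2.00·(cos354°, sin354°) = (1.9890, -0.2091)
|BD| = 6.0146
circle(B,8.00) ∩ circle(D,9.00): a=1.5941, h=7.8396
  candidates: C₊=(3.3097,7.6812) cross=47.152; C₋=(3.8546,-7.9885) cross=-47.152
  mode - wants cross < 0 → take C=(3.8546,-7.9885) (cross=-47.152)
ex = (C−B)/|BC| = (0.2332,-0.9724); ey = (0.9724,0.2332)
P = B + -1.98·ex + 1.24·ey = (2.7331,2.0055)

2.73 2.01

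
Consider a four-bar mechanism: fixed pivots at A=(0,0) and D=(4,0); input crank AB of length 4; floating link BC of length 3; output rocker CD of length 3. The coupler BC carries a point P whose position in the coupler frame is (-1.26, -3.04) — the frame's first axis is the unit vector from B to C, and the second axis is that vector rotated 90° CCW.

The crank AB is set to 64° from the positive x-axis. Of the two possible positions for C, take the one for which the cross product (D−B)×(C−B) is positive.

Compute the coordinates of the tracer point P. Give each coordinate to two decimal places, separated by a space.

A=(0,0), D=(4.00,0)
B = A + 4.00·(cos64°, sin64°) = (1.7535, 3.5952)
|BD| = 4.2394
circle(B,3.00) ∩ circle(D,3.00): a=2.1197, h=2.1230
  candidates: C₊=(4.6771,2.9226) cross=9.000; C₋=(1.0764,0.6726) cross=-9.000
  mode + wants cross > 0 → take C=(4.6771,2.9226) (cross=9.000)
ex = (C−B)/|BC| = (0.9745,-0.2242); ey = (0.2242,0.9745)
P = B + -1.26·ex + -3.04·ey = (-0.1560,0.9151)

-0.16 0.92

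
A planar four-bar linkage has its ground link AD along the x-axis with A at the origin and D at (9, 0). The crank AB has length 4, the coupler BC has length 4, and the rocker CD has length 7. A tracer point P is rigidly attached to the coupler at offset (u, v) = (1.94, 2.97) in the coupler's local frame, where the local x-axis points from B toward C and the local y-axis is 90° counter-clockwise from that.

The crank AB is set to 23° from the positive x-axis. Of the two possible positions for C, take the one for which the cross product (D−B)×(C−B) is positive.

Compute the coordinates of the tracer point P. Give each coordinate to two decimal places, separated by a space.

A=(0,0), D=(9.00,0)
B = A + 4.00·(cos23°, sin23°) = (3.6820, 1.5629)
|BD| = 5.5429
circle(B,4.00) ∩ circle(D,7.00): a=-0.2053, h=3.9947
  candidates: C₊=(4.6114,5.4535) cross=22.142; C₋=(2.3586,-2.2118) cross=-22.142
  mode + wants cross > 0 → take C=(4.6114,5.4535) (cross=22.142)
ex = (C−B)/|BC| = (0.2323,0.9726); ey = (-0.9726,0.2323)
P = B + 1.94·ex + 2.97·ey = (1.2440,4.1399)

1.24 4.14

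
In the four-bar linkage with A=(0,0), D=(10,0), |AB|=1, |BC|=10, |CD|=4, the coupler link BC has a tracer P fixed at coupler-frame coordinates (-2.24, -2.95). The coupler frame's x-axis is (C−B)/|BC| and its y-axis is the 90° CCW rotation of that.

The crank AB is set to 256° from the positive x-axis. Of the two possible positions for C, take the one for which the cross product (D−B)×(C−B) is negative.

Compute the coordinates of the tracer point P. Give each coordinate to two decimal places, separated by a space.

-3.26 -3.12

A=(0,0), D=(10.00,0)
B = A + 1.00·(cos256°, sin256°) = (-0.2419, -0.9703)
|BD| = 10.2878
circle(B,10.00) ∩ circle(D,4.00): a=9.2264, h=3.8566
  candidates: C₊=(8.5796,3.7393) cross=39.676; C₋=(9.3071,-3.9395) cross=-39.676
  mode - wants cross < 0 → take C=(9.3071,-3.9395) (cross=-39.676)
ex = (C−B)/|BC| = (0.9549,-0.2969); ey = (0.2969,0.9549)
P = B + -2.24·ex + -2.95·ey = (-3.2568,-3.1221)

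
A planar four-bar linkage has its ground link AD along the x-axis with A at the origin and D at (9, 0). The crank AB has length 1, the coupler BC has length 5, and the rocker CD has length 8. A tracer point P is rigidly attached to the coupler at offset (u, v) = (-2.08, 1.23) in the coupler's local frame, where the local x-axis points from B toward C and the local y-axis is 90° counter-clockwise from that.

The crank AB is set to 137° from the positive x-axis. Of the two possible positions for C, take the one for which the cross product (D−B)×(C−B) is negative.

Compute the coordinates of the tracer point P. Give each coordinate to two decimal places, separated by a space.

-0.75 3.10

A=(0,0), D=(9.00,0)
B = A + 1.00·(cos137°, sin137°) = (-0.7314, 0.6820)
|BD| = 9.7552
circle(B,5.00) ∩ circle(D,8.00): a=2.8787, h=4.0882
  candidates: C₊=(2.4261,4.5589) cross=39.881; C₋=(1.8545,-3.5974) cross=-39.881
  mode - wants cross < 0 → take C=(1.8545,-3.5974) (cross=-39.881)
ex = (C−B)/|BC| = (0.5172,-0.8559); ey = (0.8559,0.5172)
P = B + -2.08·ex + 1.23·ey = (-0.7543,3.0984)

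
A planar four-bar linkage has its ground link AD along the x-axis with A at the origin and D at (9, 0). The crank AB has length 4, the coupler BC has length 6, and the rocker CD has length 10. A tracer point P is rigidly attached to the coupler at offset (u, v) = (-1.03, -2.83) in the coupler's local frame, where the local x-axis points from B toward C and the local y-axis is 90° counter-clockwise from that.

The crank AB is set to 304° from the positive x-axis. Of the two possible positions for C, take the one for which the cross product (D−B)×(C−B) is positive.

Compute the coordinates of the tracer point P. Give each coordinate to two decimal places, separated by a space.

5.20 -2.76

A=(0,0), D=(9.00,0)
B = A + 4.00·(cos304°, sin304°) = (2.2368, -3.3162)
|BD| = 7.5325
circle(B,6.00) ∩ circle(D,10.00): a=-0.4820, h=5.9806
  candidates: C₊=(-0.8290,1.8415) cross=45.049; C₋=(4.4369,-8.8982) cross=-45.049
  mode + wants cross > 0 → take C=(-0.8290,1.8415) (cross=45.049)
ex = (C−B)/|BC| = (-0.5110,0.8596); ey = (-0.8596,-0.5110)
P = B + -1.03·ex + -2.83·ey = (5.1957,-2.7555)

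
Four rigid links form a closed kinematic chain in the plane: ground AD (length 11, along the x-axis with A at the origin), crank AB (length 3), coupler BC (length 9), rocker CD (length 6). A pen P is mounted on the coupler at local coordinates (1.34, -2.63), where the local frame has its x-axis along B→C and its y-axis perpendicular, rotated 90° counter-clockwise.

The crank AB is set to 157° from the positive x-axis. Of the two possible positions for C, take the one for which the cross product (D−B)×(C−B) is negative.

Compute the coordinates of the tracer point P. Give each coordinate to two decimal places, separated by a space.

-2.57 -1.77

A=(0,0), D=(11.00,0)
B = A + 3.00·(cos157°, sin157°) = (-2.7615, 1.1722)
|BD| = 13.8113
circle(B,9.00) ∩ circle(D,6.00): a=8.5348, h=2.8562
  candidates: C₊=(5.9849,3.2937) cross=39.448; C₋=(5.5001,-2.3980) cross=-39.448
  mode - wants cross < 0 → take C=(5.5001,-2.3980) (cross=-39.448)
ex = (C−B)/|BC| = (0.9180,-0.3967); ey = (0.3967,0.9180)
P = B + 1.34·ex + -2.63·ey = (-2.5748,-1.7736)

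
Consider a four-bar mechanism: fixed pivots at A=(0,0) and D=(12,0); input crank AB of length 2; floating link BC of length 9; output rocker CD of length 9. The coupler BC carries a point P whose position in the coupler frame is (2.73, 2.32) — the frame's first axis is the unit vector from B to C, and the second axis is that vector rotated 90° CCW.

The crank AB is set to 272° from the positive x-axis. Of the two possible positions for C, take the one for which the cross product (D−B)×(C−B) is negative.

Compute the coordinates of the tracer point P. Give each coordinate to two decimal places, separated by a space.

A=(0,0), D=(12.00,0)
B = A + 2.00·(cos272°, sin272°) = (0.0698, -1.9988)
|BD| = 12.0965
circle(B,9.00) ∩ circle(D,9.00): a=6.0482, h=6.6647
  candidates: C₊=(4.9336,5.5737) cross=80.620; C₋=(7.1362,-7.5725) cross=-80.620
  mode - wants cross < 0 → take C=(7.1362,-7.5725) (cross=-80.620)
ex = (C−B)/|BC| = (0.7852,-0.6193); ey = (0.6193,0.7852)
P = B + 2.73·ex + 2.32·ey = (3.6500,-1.8679)

3.65 -1.87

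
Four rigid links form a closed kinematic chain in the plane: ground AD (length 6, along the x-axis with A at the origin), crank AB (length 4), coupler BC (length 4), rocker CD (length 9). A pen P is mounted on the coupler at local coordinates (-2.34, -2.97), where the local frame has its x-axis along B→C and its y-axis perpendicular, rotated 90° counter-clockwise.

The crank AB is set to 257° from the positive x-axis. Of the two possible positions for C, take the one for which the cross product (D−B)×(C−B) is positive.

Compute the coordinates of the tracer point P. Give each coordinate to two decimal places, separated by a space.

2.85 -4.34

A=(0,0), D=(6.00,0)
B = A + 4.00·(cos257°, sin257°) = (-0.8998, -3.8975)
|BD| = 7.9245
circle(B,4.00) ∩ circle(D,9.00): a=-0.1390, h=3.9976
  candidates: C₊=(-2.9869,-0.4852) cross=31.679; C₋=(0.9453,-7.4465) cross=-31.679
  mode + wants cross > 0 → take C=(-2.9869,-0.4852) (cross=31.679)
ex = (C−B)/|BC| = (-0.5218,0.8531); ey = (-0.8531,-0.5218)
P = B + -2.34·ex + -2.97·ey = (2.8548,-4.3440)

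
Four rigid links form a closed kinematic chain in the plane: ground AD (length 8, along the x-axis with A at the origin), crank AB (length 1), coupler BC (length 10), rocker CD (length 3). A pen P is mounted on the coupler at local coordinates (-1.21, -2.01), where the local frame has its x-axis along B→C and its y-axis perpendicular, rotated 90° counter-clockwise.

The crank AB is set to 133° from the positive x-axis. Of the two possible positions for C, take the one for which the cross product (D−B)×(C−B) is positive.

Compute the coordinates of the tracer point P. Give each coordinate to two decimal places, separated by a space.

A=(0,0), D=(8.00,0)
B = A + 1.00·(cos133°, sin133°) = (-0.6820, 0.7314)
|BD| = 8.7127
circle(B,10.00) ∩ circle(D,3.00): a=9.5786, h=2.8723
  candidates: C₊=(9.1039,2.7895) cross=25.026; C₋=(8.6217,-2.9349) cross=-25.026
  mode + wants cross > 0 → take C=(9.1039,2.7895) (cross=25.026)
ex = (C−B)/|BC| = (0.9786,0.2058); ey = (-0.2058,0.9786)
P = B + -1.21·ex + -2.01·ey = (-1.4524,-1.4847)

-1.45 -1.48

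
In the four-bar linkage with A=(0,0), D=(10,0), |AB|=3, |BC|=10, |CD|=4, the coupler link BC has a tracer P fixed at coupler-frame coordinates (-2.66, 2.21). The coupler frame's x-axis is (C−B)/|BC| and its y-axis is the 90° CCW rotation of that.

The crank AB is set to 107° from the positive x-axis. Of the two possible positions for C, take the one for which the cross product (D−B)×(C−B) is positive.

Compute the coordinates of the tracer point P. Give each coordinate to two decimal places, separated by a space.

A=(0,0), D=(10.00,0)
B = A + 3.00·(cos107°, sin107°) = (-0.8771, 2.8689)
|BD| = 11.2491
circle(B,10.00) ∩ circle(D,4.00): a=9.3582, h=3.5248
  candidates: C₊=(9.0706,3.8905) cross=39.651; C₋=(7.2727,-2.9260) cross=-39.651
  mode + wants cross > 0 → take C=(9.0706,3.8905) (cross=39.651)
ex = (C−B)/|BC| = (0.9948,0.1022); ey = (-0.1022,0.9948)
P = B + -2.66·ex + 2.21·ey = (-3.7490,4.7956)

-3.75 4.80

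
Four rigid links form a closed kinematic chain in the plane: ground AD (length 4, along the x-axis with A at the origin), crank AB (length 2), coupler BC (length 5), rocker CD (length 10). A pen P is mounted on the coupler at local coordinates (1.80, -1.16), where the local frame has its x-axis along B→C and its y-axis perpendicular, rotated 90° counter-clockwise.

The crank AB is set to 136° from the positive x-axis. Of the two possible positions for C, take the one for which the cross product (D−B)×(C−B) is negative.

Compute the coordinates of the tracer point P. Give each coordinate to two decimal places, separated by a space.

-3.56 1.68

A=(0,0), D=(4.00,0)
B = A + 2.00·(cos136°, sin136°) = (-1.4387, 1.3893)
|BD| = 5.6133
circle(B,5.00) ∩ circle(D,10.00): a=-3.8739, h=3.1612
  candidates: C₊=(-4.4096,5.4110) cross=17.745; C₋=(-5.9744,-0.7147) cross=-17.745
  mode - wants cross < 0 → take C=(-5.9744,-0.7147) (cross=-17.745)
ex = (C−B)/|BC| = (-0.9071,-0.4208); ey = (0.4208,-0.9071)
P = B + 1.80·ex + -1.16·ey = (-3.5597,1.6842)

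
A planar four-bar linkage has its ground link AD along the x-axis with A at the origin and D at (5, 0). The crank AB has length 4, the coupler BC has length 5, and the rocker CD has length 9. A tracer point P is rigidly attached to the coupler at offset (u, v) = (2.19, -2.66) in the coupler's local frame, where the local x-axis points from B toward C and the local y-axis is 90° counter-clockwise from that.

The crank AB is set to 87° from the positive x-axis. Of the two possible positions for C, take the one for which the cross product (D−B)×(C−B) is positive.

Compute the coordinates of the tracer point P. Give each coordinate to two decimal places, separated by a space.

A=(0,0), D=(5.00,0)
B = A + 4.00·(cos87°, sin87°) = (0.2093, 3.9945)
|BD| = 6.2375
circle(B,5.00) ∩ circle(D,9.00): a=-1.3702, h=4.8086
  candidates: C₊=(2.2364,8.5652) cross=29.994; C₋=(-3.9225,1.1788) cross=-29.994
  mode + wants cross > 0 → take C=(2.2364,8.5652) (cross=29.994)
ex = (C−B)/|BC| = (0.4054,0.9141); ey = (-0.9141,0.4054)
P = B + 2.19·ex + -2.66·ey = (3.5288,4.9181)

3.53 4.92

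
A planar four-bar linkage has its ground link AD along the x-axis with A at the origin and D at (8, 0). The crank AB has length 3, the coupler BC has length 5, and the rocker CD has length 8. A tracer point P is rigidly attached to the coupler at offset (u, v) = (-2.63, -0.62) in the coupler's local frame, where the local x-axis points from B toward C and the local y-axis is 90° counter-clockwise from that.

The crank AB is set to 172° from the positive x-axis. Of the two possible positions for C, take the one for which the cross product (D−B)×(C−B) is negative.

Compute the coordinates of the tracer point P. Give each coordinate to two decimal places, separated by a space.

-5.29 1.81

A=(0,0), D=(8.00,0)
B = A + 3.00·(cos172°, sin172°) = (-2.9708, 0.4175)
|BD| = 10.9787
circle(B,5.00) ∩ circle(D,8.00): a=3.7132, h=3.3484
  candidates: C₊=(0.8671,3.6223) cross=36.762; C₋=(0.6124,-3.0697) cross=-36.762
  mode - wants cross < 0 → take C=(0.6124,-3.0697) (cross=-36.762)
ex = (C−B)/|BC| = (0.7166,-0.6974); ey = (0.6974,0.7166)
P = B + -2.63·ex + -0.62·ey = (-5.2880,1.8075)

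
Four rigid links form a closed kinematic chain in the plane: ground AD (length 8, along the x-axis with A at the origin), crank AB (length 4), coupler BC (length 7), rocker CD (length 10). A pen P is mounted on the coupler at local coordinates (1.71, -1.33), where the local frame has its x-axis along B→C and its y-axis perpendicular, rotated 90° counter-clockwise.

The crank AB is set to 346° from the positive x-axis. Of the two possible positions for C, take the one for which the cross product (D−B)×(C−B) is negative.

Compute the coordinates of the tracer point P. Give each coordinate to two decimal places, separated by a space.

A=(0,0), D=(8.00,0)
B = A + 4.00·(cos346°, sin346°) = (3.8812, -0.9677)
|BD| = 4.2310
circle(B,7.00) ∩ circle(D,10.00): a=-3.9115, h=5.8052
  candidates: C₊=(-1.2544,3.7890) cross=24.562; C₋=(1.4011,-7.5136) cross=-24.562
  mode - wants cross < 0 → take C=(1.4011,-7.5136) (cross=-24.562)
ex = (C−B)/|BC| = (-0.3543,-0.9351); ey = (0.9351,-0.3543)
P = B + 1.71·ex + -1.33·ey = (2.0316,-2.0955)

2.03 -2.10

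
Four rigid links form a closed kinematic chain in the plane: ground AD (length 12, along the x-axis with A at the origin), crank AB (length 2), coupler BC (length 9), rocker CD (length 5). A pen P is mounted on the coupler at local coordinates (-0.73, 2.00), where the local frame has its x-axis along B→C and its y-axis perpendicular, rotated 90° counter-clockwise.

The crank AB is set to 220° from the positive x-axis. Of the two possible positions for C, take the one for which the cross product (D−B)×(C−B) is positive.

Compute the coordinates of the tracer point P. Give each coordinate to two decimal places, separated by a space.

A=(0,0), D=(12.00,0)
B = A + 2.00·(cos220°, sin220°) = (-1.5321, -1.2856)
|BD| = 13.5930
circle(B,9.00) ∩ circle(D,5.00): a=8.8564, h=1.6014
  candidates: C₊=(7.1332,1.1462) cross=21.767; C₋=(7.4361,-2.0422) cross=-21.767
  mode + wants cross > 0 → take C=(7.1332,1.1462) (cross=21.767)
ex = (C−B)/|BC| = (0.9628,0.2702); ey = (-0.2702,0.9628)
P = B + -0.73·ex + 2.00·ey = (-2.7753,0.4428)

-2.78 0.44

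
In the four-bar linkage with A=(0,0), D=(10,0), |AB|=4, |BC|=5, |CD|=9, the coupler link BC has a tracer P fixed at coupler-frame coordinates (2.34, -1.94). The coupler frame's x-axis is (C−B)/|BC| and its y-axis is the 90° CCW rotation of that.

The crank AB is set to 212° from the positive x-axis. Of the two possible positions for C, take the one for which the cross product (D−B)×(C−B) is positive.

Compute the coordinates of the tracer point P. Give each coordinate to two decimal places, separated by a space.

A=(0,0), D=(10.00,0)
B = A + 4.00·(cos212°, sin212°) = (-3.3922, -2.1197)
|BD| = 13.5589
circle(B,5.00) ∩ circle(D,9.00): a=4.7144, h=1.6657
  candidates: C₊=(1.0038,0.2625) cross=22.585; C₋=(1.5246,-3.0279) cross=-22.585
  mode + wants cross > 0 → take C=(1.0038,0.2625) (cross=22.585)
ex = (C−B)/|BC| = (0.8792,0.4764); ey = (-0.4764,0.8792)
P = B + 2.34·ex + -1.94·ey = (-0.4106,-2.7105)

-0.41 -2.71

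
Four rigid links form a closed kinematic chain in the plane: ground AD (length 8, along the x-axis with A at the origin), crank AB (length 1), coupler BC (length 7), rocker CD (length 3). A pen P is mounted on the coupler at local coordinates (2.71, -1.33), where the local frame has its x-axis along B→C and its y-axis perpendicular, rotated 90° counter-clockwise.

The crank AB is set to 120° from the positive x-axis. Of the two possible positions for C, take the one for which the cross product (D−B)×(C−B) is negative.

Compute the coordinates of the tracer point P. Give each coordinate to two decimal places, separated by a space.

A=(0,0), D=(8.00,0)
B = A + 1.00·(cos120°, sin120°) = (-0.5000, 0.8660)
|BD| = 8.5440
circle(B,7.00) ∩ circle(D,3.00): a=6.6128, h=2.2958
  candidates: C₊=(6.3115,2.4797) cross=19.615; C₋=(5.8461,-2.0882) cross=-19.615
  mode - wants cross < 0 → take C=(5.8461,-2.0882) (cross=-19.615)
ex = (C−B)/|BC| = (0.9066,-0.4220); ey = (0.4220,0.9066)
P = B + 2.71·ex + -1.33·ey = (1.3955,-1.4834)

1.40 -1.48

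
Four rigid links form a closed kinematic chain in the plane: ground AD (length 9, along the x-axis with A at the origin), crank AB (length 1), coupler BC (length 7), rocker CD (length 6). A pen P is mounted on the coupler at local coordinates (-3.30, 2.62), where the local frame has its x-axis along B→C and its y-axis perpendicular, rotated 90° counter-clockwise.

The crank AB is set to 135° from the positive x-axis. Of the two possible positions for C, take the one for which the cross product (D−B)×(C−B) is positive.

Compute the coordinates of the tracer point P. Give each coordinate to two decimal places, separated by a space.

-4.91 1.06

A=(0,0), D=(9.00,0)
B = A + 1.00·(cos135°, sin135°) = (-0.7071, 0.7071)
|BD| = 9.7328
circle(B,7.00) ∩ circle(D,6.00): a=5.5343, h=4.2863
  candidates: C₊=(5.1239,4.5800) cross=41.717; C₋=(4.5011,-3.9699) cross=-41.717
  mode + wants cross > 0 → take C=(5.1239,4.5800) (cross=41.717)
ex = (C−B)/|BC| = (0.8330,0.5533); ey = (-0.5533,0.8330)
P = B + -3.30·ex + 2.62·ey = (-4.9056,1.0638)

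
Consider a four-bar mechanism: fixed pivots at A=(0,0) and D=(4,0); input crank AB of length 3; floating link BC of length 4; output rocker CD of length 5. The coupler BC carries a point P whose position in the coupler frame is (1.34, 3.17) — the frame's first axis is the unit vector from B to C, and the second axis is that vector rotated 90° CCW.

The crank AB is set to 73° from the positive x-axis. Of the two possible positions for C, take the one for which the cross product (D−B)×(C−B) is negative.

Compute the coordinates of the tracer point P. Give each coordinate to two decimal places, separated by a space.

3.08 0.23

A=(0,0), D=(4.00,0)
B = A + 3.00·(cos73°, sin73°) = (0.8771, 2.8689)
|BD| = 4.2406
circle(B,4.00) ∩ circle(D,5.00): a=1.0592, h=3.8572
  candidates: C₊=(4.2666,4.9929) cross=16.357; C₋=(-0.9524,-0.6882) cross=-16.357
  mode - wants cross < 0 → take C=(-0.9524,-0.6882) (cross=-16.357)
ex = (C−B)/|BC| = (-0.4574,-0.8893); ey = (0.8893,-0.4574)
P = B + 1.34·ex + 3.17·ey = (3.0832,0.2274)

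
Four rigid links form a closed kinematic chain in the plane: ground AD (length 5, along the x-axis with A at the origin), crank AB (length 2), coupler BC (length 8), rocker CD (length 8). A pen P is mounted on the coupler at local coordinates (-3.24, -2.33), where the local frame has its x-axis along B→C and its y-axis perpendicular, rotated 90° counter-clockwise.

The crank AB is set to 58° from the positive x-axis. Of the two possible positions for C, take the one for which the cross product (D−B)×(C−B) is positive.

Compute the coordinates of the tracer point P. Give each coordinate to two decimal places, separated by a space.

0.84 -2.29

A=(0,0), D=(5.00,0)
B = A + 2.00·(cos58°, sin58°) = (1.0598, 1.6961)
|BD| = 4.2897
circle(B,8.00) ∩ circle(D,8.00): a=2.1449, h=7.7071
  candidates: C₊=(6.0772,7.9271) cross=33.061; C₋=(-0.0174,-6.2310) cross=-33.061
  mode + wants cross > 0 → take C=(6.0772,7.9271) (cross=33.061)
ex = (C−B)/|BC| = (0.6272,0.7789); ey = (-0.7789,0.6272)
P = B + -3.24·ex + -2.33·ey = (0.8426,-2.2888)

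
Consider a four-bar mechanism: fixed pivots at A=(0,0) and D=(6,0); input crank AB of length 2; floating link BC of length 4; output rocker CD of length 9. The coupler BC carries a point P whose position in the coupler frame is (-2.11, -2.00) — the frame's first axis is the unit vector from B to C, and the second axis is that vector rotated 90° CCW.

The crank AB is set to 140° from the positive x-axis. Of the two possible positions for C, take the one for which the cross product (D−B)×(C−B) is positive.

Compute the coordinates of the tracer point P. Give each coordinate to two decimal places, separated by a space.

A=(0,0), D=(6.00,0)
B = A + 2.00·(cos140°, sin140°) = (-1.5321, 1.2856)
|BD| = 7.6410
circle(B,4.00) ∩ circle(D,9.00): a=-0.4329, h=3.9765
  candidates: C₊=(-1.2897,5.2782) cross=30.385; C₋=(-2.6278,-2.5614) cross=-30.385
  mode + wants cross > 0 → take C=(-1.2897,5.2782) (cross=30.385)
ex = (C−B)/|BC| = (0.0606,0.9982); ey = (-0.9982,0.0606)
P = B + -2.11·ex + -2.00·ey = (0.3364,-0.9417)

0.34 -0.94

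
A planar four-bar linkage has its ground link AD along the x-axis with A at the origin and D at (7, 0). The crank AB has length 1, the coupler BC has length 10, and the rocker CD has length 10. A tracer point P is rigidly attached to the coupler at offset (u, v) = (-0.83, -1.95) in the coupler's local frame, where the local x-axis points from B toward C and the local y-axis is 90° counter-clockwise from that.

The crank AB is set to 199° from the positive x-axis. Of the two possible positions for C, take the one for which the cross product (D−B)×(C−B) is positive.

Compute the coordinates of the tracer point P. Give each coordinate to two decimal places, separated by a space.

0.58 -1.80

A=(0,0), D=(7.00,0)
B = A + 1.00·(cos199°, sin199°) = (-0.9455, -0.3256)
|BD| = 7.9522
circle(B,10.00) ∩ circle(D,10.00): a=3.9761, h=9.1755
  candidates: C₊=(2.6516,9.0051) cross=72.966; C₋=(3.4029,-9.3306) cross=-72.966
  mode + wants cross > 0 → take C=(2.6516,9.0051) (cross=72.966)
ex = (C−B)/|BC| = (0.3597,0.9331); ey = (-0.9331,0.3597)
P = B + -0.83·ex + -1.95·ey = (0.5754,-1.8014)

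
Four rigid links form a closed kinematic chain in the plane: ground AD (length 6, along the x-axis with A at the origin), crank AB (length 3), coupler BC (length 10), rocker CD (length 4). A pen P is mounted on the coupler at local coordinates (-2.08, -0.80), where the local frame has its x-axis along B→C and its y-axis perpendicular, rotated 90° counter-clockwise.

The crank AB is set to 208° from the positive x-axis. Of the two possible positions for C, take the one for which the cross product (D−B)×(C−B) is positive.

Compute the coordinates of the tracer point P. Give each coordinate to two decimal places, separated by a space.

A=(0,0), D=(6.00,0)
B = A + 3.00·(cos208°, sin208°) = (-2.6488, -1.4084)
|BD| = 8.7628
circle(B,10.00) ∩ circle(D,4.00): a=9.1744, h=3.9788
  candidates: C₊=(5.7668,3.9932) cross=34.865; C₋=(7.0458,-3.8609) cross=-34.865
  mode + wants cross > 0 → take C=(5.7668,3.9932) (cross=34.865)
ex = (C−B)/|BC| = (0.8416,0.5402); ey = (-0.5402,0.8416)
P = B + -2.08·ex + -0.80·ey = (-3.9672,-3.2052)

-3.97 -3.21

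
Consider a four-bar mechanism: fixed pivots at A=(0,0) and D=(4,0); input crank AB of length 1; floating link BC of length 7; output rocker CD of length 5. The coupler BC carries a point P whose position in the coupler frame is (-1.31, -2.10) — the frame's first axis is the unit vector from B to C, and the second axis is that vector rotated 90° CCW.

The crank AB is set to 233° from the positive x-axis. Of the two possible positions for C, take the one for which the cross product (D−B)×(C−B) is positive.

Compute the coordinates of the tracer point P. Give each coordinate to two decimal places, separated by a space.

0.38 -3.07

A=(0,0), D=(4.00,0)
B = A + 1.00·(cos233°, sin233°) = (-0.6018, -0.7986)
|BD| = 4.6706
circle(B,7.00) ∩ circle(D,5.00): a=4.9046, h=4.9945
  candidates: C₊=(3.3765,4.9610) cross=23.327; C₋=(5.0845,-4.8810) cross=-23.327
  mode + wants cross > 0 → take C=(3.3765,4.9610) (cross=23.327)
ex = (C−B)/|BC| = (0.5683,0.8228); ey = (-0.8228,0.5683)
P = B + -1.31·ex + -2.10·ey = (0.3816,-3.0700)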